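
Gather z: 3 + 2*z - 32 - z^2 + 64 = -z^2 + 2*z + 35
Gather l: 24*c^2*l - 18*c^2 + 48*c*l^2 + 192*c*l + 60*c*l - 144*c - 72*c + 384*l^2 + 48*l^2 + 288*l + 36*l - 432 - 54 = -18*c^2 - 216*c + l^2*(48*c + 432) + l*(24*c^2 + 252*c + 324) - 486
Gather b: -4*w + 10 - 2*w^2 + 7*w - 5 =-2*w^2 + 3*w + 5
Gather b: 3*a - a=2*a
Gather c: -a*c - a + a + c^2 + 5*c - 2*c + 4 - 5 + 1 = c^2 + c*(3 - a)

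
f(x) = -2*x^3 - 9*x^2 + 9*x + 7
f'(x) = -6*x^2 - 18*x + 9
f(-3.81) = -47.32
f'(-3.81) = -9.52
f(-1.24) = -14.19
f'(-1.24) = 22.09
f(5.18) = -465.86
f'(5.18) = -245.23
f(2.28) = -42.97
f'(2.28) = -63.23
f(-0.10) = 6.01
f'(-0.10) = 10.74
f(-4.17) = -42.01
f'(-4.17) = -20.27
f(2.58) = -64.03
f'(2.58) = -77.38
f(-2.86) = -45.57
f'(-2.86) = 11.40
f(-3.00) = -47.00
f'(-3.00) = 9.00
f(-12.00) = 2059.00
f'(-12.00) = -639.00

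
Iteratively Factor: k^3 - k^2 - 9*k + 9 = (k + 3)*(k^2 - 4*k + 3) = (k - 1)*(k + 3)*(k - 3)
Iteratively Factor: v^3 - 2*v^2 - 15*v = (v - 5)*(v^2 + 3*v) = v*(v - 5)*(v + 3)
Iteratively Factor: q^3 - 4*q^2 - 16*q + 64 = (q + 4)*(q^2 - 8*q + 16) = (q - 4)*(q + 4)*(q - 4)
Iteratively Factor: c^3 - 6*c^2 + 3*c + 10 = (c - 2)*(c^2 - 4*c - 5) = (c - 5)*(c - 2)*(c + 1)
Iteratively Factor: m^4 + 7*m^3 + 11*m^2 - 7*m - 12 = (m + 3)*(m^3 + 4*m^2 - m - 4) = (m - 1)*(m + 3)*(m^2 + 5*m + 4) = (m - 1)*(m + 3)*(m + 4)*(m + 1)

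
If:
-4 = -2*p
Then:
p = 2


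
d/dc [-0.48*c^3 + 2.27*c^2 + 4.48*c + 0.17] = -1.44*c^2 + 4.54*c + 4.48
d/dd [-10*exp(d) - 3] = -10*exp(d)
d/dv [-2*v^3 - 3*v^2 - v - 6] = -6*v^2 - 6*v - 1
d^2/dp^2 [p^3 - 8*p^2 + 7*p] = 6*p - 16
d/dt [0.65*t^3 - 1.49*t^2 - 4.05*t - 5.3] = 1.95*t^2 - 2.98*t - 4.05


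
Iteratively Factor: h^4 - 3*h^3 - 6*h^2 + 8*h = (h + 2)*(h^3 - 5*h^2 + 4*h) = (h - 1)*(h + 2)*(h^2 - 4*h) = h*(h - 1)*(h + 2)*(h - 4)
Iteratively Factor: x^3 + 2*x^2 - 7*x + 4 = (x + 4)*(x^2 - 2*x + 1) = (x - 1)*(x + 4)*(x - 1)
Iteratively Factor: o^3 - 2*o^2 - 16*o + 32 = (o - 4)*(o^2 + 2*o - 8) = (o - 4)*(o - 2)*(o + 4)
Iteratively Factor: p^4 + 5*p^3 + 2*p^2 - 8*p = (p - 1)*(p^3 + 6*p^2 + 8*p) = (p - 1)*(p + 2)*(p^2 + 4*p) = p*(p - 1)*(p + 2)*(p + 4)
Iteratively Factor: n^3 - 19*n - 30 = (n + 3)*(n^2 - 3*n - 10) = (n - 5)*(n + 3)*(n + 2)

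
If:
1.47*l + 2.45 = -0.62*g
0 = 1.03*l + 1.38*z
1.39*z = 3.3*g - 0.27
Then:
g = 0.70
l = -1.96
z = 1.46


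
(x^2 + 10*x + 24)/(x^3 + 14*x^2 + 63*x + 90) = (x + 4)/(x^2 + 8*x + 15)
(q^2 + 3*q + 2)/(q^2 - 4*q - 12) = (q + 1)/(q - 6)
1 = 1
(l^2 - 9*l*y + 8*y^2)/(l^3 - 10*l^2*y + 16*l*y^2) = (-l + y)/(l*(-l + 2*y))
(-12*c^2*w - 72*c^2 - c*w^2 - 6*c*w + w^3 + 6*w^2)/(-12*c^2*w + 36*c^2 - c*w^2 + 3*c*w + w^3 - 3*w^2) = (w + 6)/(w - 3)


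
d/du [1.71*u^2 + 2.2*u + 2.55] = 3.42*u + 2.2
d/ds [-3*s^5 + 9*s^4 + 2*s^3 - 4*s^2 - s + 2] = -15*s^4 + 36*s^3 + 6*s^2 - 8*s - 1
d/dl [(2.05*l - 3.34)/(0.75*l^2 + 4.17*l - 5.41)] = (-1.5375*l^2 + 5.01*l + 2.8373)/(0.5625*l^4 + 6.255*l^3 + 9.2739*l^2 - 45.1194*l + 29.2681)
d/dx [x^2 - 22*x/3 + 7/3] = 2*x - 22/3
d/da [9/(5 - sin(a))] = 9*cos(a)/(sin(a) - 5)^2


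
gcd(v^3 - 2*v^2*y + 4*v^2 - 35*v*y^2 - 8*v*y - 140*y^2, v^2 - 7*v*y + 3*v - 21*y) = -v + 7*y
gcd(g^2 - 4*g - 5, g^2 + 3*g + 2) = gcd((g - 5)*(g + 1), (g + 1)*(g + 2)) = g + 1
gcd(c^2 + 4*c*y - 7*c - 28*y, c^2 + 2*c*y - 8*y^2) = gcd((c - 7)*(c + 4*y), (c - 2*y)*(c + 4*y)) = c + 4*y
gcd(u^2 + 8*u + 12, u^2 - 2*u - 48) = u + 6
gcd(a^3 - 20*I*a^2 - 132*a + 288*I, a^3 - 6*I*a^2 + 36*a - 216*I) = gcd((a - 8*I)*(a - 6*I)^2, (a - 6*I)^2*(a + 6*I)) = a^2 - 12*I*a - 36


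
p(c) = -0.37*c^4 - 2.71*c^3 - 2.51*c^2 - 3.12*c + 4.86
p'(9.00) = -1785.75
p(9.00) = -4629.69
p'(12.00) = -3791.52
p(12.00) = -12749.22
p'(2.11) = -63.81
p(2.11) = -45.69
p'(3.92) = -236.88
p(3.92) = -296.55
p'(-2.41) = -17.53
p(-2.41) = 23.25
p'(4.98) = -412.54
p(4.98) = -635.20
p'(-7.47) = 197.63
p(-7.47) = -134.36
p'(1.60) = -38.03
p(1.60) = -20.08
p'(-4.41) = -12.16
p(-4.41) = 62.29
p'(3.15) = -145.86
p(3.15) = -151.01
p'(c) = -1.48*c^3 - 8.13*c^2 - 5.02*c - 3.12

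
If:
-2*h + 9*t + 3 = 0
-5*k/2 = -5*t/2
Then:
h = 9*t/2 + 3/2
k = t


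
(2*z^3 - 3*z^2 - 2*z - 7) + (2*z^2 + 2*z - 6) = 2*z^3 - z^2 - 13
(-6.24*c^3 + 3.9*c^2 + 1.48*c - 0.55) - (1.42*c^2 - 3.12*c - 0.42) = -6.24*c^3 + 2.48*c^2 + 4.6*c - 0.13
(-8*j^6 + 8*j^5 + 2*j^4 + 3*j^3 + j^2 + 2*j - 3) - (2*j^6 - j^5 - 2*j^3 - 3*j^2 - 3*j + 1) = -10*j^6 + 9*j^5 + 2*j^4 + 5*j^3 + 4*j^2 + 5*j - 4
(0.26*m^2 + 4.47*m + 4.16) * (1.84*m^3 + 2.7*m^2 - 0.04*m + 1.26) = 0.4784*m^5 + 8.9268*m^4 + 19.713*m^3 + 11.3808*m^2 + 5.4658*m + 5.2416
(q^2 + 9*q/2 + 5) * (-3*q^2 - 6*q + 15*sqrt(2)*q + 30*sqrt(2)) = -3*q^4 - 39*q^3/2 + 15*sqrt(2)*q^3 - 42*q^2 + 195*sqrt(2)*q^2/2 - 30*q + 210*sqrt(2)*q + 150*sqrt(2)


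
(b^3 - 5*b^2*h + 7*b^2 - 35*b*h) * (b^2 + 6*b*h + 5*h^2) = b^5 + b^4*h + 7*b^4 - 25*b^3*h^2 + 7*b^3*h - 25*b^2*h^3 - 175*b^2*h^2 - 175*b*h^3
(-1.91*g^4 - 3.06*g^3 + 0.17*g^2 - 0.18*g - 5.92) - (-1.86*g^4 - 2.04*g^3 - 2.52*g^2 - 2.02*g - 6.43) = -0.0499999999999998*g^4 - 1.02*g^3 + 2.69*g^2 + 1.84*g + 0.51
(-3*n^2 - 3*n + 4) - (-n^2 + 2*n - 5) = -2*n^2 - 5*n + 9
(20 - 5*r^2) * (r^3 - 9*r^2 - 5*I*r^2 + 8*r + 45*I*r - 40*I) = -5*r^5 + 45*r^4 + 25*I*r^4 - 20*r^3 - 225*I*r^3 - 180*r^2 + 100*I*r^2 + 160*r + 900*I*r - 800*I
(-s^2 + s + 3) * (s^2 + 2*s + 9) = -s^4 - s^3 - 4*s^2 + 15*s + 27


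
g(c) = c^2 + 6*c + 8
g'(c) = 2*c + 6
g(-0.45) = 5.50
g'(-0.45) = 5.10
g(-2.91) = -0.99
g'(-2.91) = 0.18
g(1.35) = 17.92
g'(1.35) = 8.70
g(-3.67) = -0.55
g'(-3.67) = -1.34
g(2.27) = 26.77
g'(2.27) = 10.54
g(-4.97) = 2.88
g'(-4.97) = -3.94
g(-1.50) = 1.25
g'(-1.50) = 3.00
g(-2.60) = -0.84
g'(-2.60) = 0.80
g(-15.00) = 143.00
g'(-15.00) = -24.00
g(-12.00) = 80.00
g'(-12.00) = -18.00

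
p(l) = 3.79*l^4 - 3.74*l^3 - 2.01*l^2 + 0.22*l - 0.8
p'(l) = 15.16*l^3 - 11.22*l^2 - 4.02*l + 0.22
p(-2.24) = 126.08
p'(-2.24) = -217.46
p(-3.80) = 964.83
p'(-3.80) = -978.38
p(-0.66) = -0.03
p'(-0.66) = -6.37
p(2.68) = 108.88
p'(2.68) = 200.67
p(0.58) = -1.65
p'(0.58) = -2.93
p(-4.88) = 2534.31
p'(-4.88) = -2009.17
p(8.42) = 16675.64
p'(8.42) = 8220.64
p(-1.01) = 4.72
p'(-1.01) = -22.78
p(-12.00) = 84759.28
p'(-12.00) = -27763.70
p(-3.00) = 388.42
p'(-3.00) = -498.02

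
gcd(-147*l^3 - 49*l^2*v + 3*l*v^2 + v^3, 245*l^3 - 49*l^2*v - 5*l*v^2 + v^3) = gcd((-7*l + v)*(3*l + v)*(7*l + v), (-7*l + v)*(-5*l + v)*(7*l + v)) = -49*l^2 + v^2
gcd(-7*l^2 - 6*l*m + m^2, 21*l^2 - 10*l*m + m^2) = 7*l - m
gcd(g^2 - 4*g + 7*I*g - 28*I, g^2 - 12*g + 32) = g - 4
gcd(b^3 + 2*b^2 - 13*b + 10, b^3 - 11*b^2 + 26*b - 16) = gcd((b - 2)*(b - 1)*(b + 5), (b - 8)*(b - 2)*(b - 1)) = b^2 - 3*b + 2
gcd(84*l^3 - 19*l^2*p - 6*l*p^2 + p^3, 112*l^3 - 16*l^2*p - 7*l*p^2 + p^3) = -28*l^2 - 3*l*p + p^2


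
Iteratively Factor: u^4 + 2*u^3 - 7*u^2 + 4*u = (u)*(u^3 + 2*u^2 - 7*u + 4) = u*(u - 1)*(u^2 + 3*u - 4) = u*(u - 1)^2*(u + 4)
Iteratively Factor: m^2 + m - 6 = (m + 3)*(m - 2)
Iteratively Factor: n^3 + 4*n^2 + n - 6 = (n + 2)*(n^2 + 2*n - 3) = (n + 2)*(n + 3)*(n - 1)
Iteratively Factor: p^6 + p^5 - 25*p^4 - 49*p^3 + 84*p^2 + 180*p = (p + 2)*(p^5 - p^4 - 23*p^3 - 3*p^2 + 90*p) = (p + 2)*(p + 3)*(p^4 - 4*p^3 - 11*p^2 + 30*p) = (p - 5)*(p + 2)*(p + 3)*(p^3 + p^2 - 6*p) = (p - 5)*(p + 2)*(p + 3)^2*(p^2 - 2*p) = p*(p - 5)*(p + 2)*(p + 3)^2*(p - 2)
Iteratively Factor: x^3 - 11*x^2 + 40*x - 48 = (x - 4)*(x^2 - 7*x + 12) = (x - 4)*(x - 3)*(x - 4)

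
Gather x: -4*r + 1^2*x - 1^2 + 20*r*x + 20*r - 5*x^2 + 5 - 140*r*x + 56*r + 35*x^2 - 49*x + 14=72*r + 30*x^2 + x*(-120*r - 48) + 18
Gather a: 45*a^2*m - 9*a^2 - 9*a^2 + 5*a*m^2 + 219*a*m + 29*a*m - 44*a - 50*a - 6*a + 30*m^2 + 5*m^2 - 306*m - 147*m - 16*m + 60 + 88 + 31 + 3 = a^2*(45*m - 18) + a*(5*m^2 + 248*m - 100) + 35*m^2 - 469*m + 182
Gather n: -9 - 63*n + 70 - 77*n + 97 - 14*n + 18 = 176 - 154*n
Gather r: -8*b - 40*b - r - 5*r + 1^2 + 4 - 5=-48*b - 6*r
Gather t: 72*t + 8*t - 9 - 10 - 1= 80*t - 20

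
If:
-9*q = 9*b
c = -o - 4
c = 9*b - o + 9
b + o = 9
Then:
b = -13/9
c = -130/9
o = 94/9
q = 13/9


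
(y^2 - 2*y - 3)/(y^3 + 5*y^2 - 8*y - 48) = (y + 1)/(y^2 + 8*y + 16)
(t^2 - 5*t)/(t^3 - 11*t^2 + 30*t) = 1/(t - 6)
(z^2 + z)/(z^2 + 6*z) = (z + 1)/(z + 6)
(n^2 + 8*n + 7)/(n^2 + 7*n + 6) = (n + 7)/(n + 6)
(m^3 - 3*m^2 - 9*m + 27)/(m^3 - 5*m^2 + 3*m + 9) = (m + 3)/(m + 1)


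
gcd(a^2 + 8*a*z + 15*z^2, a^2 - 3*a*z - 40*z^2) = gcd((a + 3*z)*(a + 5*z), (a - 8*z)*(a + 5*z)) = a + 5*z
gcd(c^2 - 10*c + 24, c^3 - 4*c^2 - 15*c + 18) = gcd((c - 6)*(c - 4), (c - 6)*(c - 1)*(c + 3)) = c - 6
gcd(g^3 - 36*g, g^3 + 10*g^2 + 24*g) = g^2 + 6*g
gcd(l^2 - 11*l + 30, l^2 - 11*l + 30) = l^2 - 11*l + 30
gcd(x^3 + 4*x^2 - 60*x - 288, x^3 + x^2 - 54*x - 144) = x^2 - 2*x - 48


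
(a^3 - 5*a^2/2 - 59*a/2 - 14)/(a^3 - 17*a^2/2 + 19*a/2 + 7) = (a + 4)/(a - 2)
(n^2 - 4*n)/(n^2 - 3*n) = (n - 4)/(n - 3)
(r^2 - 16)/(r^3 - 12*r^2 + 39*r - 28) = (r + 4)/(r^2 - 8*r + 7)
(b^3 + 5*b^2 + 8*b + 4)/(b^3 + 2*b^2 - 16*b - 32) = (b^2 + 3*b + 2)/(b^2 - 16)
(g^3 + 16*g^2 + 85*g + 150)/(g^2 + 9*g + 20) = (g^2 + 11*g + 30)/(g + 4)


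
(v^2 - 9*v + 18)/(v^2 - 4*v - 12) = (v - 3)/(v + 2)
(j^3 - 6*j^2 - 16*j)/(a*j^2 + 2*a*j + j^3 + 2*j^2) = (j - 8)/(a + j)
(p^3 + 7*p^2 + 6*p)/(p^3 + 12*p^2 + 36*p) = (p + 1)/(p + 6)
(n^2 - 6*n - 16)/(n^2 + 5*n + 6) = (n - 8)/(n + 3)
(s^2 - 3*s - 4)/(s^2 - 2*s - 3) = (s - 4)/(s - 3)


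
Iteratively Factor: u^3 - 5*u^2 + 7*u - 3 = (u - 3)*(u^2 - 2*u + 1) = (u - 3)*(u - 1)*(u - 1)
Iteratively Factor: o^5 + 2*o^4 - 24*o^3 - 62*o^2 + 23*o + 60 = (o + 1)*(o^4 + o^3 - 25*o^2 - 37*o + 60) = (o + 1)*(o + 3)*(o^3 - 2*o^2 - 19*o + 20) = (o - 5)*(o + 1)*(o + 3)*(o^2 + 3*o - 4) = (o - 5)*(o + 1)*(o + 3)*(o + 4)*(o - 1)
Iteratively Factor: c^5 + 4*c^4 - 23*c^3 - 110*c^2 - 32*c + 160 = (c + 2)*(c^4 + 2*c^3 - 27*c^2 - 56*c + 80) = (c - 5)*(c + 2)*(c^3 + 7*c^2 + 8*c - 16) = (c - 5)*(c + 2)*(c + 4)*(c^2 + 3*c - 4) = (c - 5)*(c - 1)*(c + 2)*(c + 4)*(c + 4)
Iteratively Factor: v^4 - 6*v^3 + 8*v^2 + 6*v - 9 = (v - 1)*(v^3 - 5*v^2 + 3*v + 9) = (v - 3)*(v - 1)*(v^2 - 2*v - 3) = (v - 3)*(v - 1)*(v + 1)*(v - 3)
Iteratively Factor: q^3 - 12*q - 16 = (q + 2)*(q^2 - 2*q - 8) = (q + 2)^2*(q - 4)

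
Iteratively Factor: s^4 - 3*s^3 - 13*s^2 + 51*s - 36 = (s - 3)*(s^3 - 13*s + 12) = (s - 3)^2*(s^2 + 3*s - 4) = (s - 3)^2*(s + 4)*(s - 1)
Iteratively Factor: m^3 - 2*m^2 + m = (m)*(m^2 - 2*m + 1) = m*(m - 1)*(m - 1)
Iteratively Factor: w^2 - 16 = (w - 4)*(w + 4)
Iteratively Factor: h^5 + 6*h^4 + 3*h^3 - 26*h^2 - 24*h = (h + 3)*(h^4 + 3*h^3 - 6*h^2 - 8*h) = h*(h + 3)*(h^3 + 3*h^2 - 6*h - 8) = h*(h + 3)*(h + 4)*(h^2 - h - 2) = h*(h - 2)*(h + 3)*(h + 4)*(h + 1)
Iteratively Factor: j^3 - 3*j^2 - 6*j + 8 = (j + 2)*(j^2 - 5*j + 4) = (j - 1)*(j + 2)*(j - 4)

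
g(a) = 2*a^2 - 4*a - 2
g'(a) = 4*a - 4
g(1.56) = -3.37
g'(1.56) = 2.24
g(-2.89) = 26.26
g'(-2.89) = -15.56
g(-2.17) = 16.10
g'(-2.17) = -12.68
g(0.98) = -4.00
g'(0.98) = -0.08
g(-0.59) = 1.06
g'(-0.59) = -6.36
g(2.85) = 2.84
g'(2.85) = 7.40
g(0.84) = -3.95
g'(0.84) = -0.64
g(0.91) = -3.98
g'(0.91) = -0.36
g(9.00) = 124.00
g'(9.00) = 32.00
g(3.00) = 4.00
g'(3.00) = 8.00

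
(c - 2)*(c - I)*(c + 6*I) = c^3 - 2*c^2 + 5*I*c^2 + 6*c - 10*I*c - 12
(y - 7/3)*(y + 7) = y^2 + 14*y/3 - 49/3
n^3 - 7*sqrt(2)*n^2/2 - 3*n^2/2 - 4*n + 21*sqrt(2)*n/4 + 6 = (n - 3/2)*(n - 4*sqrt(2))*(n + sqrt(2)/2)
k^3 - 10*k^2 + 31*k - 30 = (k - 5)*(k - 3)*(k - 2)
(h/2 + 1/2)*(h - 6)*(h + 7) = h^3/2 + h^2 - 41*h/2 - 21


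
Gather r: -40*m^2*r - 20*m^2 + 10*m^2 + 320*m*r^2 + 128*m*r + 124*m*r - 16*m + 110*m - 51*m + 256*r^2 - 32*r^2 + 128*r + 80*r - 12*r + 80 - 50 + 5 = -10*m^2 + 43*m + r^2*(320*m + 224) + r*(-40*m^2 + 252*m + 196) + 35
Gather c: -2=-2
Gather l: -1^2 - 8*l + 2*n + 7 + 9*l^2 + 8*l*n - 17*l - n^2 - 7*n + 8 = 9*l^2 + l*(8*n - 25) - n^2 - 5*n + 14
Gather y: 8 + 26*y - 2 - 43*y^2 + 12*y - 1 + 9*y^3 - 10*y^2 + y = 9*y^3 - 53*y^2 + 39*y + 5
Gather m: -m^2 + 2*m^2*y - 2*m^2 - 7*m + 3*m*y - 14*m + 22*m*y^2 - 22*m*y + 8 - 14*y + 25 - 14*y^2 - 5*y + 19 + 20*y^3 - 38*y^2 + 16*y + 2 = m^2*(2*y - 3) + m*(22*y^2 - 19*y - 21) + 20*y^3 - 52*y^2 - 3*y + 54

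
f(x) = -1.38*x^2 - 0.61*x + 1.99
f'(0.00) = -0.61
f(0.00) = 1.99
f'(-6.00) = 15.95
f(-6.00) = -44.03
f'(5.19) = -14.93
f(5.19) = -38.35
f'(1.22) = -3.98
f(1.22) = -0.81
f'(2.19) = -6.65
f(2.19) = -5.96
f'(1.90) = -5.85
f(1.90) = -4.15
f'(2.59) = -7.76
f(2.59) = -8.85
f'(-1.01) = 2.18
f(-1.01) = 1.20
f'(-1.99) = 4.88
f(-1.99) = -2.26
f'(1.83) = -5.66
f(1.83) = -3.75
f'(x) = -2.76*x - 0.61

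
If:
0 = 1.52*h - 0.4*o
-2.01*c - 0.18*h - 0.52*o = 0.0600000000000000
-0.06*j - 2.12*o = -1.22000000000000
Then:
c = -0.282272846294842*o - 0.0298507462686567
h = 0.263157894736842*o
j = 20.3333333333333 - 35.3333333333333*o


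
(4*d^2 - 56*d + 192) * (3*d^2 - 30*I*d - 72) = 12*d^4 - 168*d^3 - 120*I*d^3 + 288*d^2 + 1680*I*d^2 + 4032*d - 5760*I*d - 13824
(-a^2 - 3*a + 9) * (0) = 0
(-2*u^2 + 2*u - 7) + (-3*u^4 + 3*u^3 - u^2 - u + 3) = -3*u^4 + 3*u^3 - 3*u^2 + u - 4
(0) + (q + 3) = q + 3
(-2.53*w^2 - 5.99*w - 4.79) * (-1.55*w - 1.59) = 3.9215*w^3 + 13.3072*w^2 + 16.9486*w + 7.6161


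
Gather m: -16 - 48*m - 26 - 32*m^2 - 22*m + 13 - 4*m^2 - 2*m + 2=-36*m^2 - 72*m - 27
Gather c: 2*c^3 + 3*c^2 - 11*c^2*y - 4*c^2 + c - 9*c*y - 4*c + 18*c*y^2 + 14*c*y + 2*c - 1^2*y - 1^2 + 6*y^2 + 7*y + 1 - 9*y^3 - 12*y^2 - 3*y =2*c^3 + c^2*(-11*y - 1) + c*(18*y^2 + 5*y - 1) - 9*y^3 - 6*y^2 + 3*y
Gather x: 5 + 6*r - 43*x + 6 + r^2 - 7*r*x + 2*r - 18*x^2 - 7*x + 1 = r^2 + 8*r - 18*x^2 + x*(-7*r - 50) + 12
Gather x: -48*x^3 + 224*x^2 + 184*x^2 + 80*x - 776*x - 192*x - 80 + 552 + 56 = -48*x^3 + 408*x^2 - 888*x + 528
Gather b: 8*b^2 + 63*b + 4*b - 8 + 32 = 8*b^2 + 67*b + 24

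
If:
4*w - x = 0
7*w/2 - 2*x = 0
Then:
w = 0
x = 0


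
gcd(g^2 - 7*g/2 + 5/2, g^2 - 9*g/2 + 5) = g - 5/2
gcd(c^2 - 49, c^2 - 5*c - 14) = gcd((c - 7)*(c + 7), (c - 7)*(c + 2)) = c - 7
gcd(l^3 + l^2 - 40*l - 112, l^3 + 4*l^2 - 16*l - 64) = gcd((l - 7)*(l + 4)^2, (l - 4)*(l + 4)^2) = l^2 + 8*l + 16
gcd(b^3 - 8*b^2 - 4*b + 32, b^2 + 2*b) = b + 2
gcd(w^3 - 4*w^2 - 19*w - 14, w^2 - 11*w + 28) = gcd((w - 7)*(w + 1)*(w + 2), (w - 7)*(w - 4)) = w - 7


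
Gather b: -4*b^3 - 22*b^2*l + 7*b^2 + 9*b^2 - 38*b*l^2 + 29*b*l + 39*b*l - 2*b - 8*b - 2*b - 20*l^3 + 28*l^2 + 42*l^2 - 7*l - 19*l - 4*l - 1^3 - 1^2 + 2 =-4*b^3 + b^2*(16 - 22*l) + b*(-38*l^2 + 68*l - 12) - 20*l^3 + 70*l^2 - 30*l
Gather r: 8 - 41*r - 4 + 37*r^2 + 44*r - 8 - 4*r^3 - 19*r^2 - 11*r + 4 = -4*r^3 + 18*r^2 - 8*r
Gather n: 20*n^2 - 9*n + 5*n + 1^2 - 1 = 20*n^2 - 4*n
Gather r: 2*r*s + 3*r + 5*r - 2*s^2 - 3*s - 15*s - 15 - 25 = r*(2*s + 8) - 2*s^2 - 18*s - 40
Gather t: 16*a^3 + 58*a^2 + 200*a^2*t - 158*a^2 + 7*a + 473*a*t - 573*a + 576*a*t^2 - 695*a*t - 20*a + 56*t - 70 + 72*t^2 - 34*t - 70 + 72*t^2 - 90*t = 16*a^3 - 100*a^2 - 586*a + t^2*(576*a + 144) + t*(200*a^2 - 222*a - 68) - 140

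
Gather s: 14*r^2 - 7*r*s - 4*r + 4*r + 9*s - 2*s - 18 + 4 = 14*r^2 + s*(7 - 7*r) - 14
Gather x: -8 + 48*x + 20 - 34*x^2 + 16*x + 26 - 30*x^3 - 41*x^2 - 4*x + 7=-30*x^3 - 75*x^2 + 60*x + 45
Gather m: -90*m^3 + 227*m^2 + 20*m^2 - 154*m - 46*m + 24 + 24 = -90*m^3 + 247*m^2 - 200*m + 48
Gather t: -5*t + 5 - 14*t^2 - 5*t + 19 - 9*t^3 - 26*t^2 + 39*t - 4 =-9*t^3 - 40*t^2 + 29*t + 20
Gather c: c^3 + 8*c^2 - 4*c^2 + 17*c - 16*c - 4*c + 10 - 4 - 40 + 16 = c^3 + 4*c^2 - 3*c - 18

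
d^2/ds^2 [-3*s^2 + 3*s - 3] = -6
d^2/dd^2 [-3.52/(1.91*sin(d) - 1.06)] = (12.841312*sin(d)^2 + 7.126592*sin(d) - 25.682624)/(1.91*sin(d) - 1.06)^3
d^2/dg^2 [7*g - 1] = 0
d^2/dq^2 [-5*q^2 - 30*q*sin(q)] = 30*q*sin(q) - 60*cos(q) - 10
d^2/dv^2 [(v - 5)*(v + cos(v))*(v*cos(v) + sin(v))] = -v^3*cos(v) - 7*v^2*sin(v) + 5*v^2*cos(v) - 2*v^2*cos(2*v) + 25*v*sin(v) - 6*v*sin(2*v) + 10*v*cos(v) + 10*v*cos(2*v) + 2*sin(v) + 20*sin(2*v) - 20*cos(v) + 3*cos(2*v) + 1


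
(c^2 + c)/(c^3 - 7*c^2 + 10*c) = (c + 1)/(c^2 - 7*c + 10)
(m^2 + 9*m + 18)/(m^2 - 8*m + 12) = (m^2 + 9*m + 18)/(m^2 - 8*m + 12)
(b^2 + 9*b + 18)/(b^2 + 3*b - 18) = (b + 3)/(b - 3)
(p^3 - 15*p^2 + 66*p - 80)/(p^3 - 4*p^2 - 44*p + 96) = (p - 5)/(p + 6)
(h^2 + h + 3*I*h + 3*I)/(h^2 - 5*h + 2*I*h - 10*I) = (h^2 + h*(1 + 3*I) + 3*I)/(h^2 + h*(-5 + 2*I) - 10*I)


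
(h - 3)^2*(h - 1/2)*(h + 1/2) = h^4 - 6*h^3 + 35*h^2/4 + 3*h/2 - 9/4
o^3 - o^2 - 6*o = o*(o - 3)*(o + 2)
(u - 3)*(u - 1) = u^2 - 4*u + 3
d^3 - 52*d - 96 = (d - 8)*(d + 2)*(d + 6)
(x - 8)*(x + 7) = x^2 - x - 56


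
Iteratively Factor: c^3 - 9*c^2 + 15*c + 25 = (c - 5)*(c^2 - 4*c - 5) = (c - 5)^2*(c + 1)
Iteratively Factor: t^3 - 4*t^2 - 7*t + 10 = (t + 2)*(t^2 - 6*t + 5) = (t - 1)*(t + 2)*(t - 5)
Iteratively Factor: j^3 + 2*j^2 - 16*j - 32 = (j + 2)*(j^2 - 16) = (j - 4)*(j + 2)*(j + 4)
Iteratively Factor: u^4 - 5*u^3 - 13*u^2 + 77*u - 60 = (u + 4)*(u^3 - 9*u^2 + 23*u - 15) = (u - 1)*(u + 4)*(u^2 - 8*u + 15) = (u - 3)*(u - 1)*(u + 4)*(u - 5)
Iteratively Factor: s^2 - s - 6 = (s + 2)*(s - 3)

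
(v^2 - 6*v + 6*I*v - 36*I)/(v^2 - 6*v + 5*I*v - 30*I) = (v + 6*I)/(v + 5*I)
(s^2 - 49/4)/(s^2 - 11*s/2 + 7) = (s + 7/2)/(s - 2)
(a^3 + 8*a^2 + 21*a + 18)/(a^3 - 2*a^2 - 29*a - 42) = (a + 3)/(a - 7)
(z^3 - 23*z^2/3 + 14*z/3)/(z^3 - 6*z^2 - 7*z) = (z - 2/3)/(z + 1)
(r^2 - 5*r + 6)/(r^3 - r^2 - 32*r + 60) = (r - 3)/(r^2 + r - 30)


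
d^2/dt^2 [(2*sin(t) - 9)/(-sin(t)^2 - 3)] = 2*(9*sin(t)^5 - 18*sin(t)^4 + 81*sin(t)^2 + 7*sin(t) + 15*sin(3*t)/2 - sin(5*t)/2 - 27)/(sin(t)^2 + 3)^3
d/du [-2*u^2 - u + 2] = -4*u - 1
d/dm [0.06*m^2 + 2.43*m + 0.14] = 0.12*m + 2.43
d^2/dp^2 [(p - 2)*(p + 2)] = 2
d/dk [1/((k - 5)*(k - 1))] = 2*(3 - k)/(k^4 - 12*k^3 + 46*k^2 - 60*k + 25)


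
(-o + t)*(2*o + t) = -2*o^2 + o*t + t^2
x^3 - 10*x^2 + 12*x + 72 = (x - 6)^2*(x + 2)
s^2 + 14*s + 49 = (s + 7)^2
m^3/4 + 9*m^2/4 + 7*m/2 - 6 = (m/4 + 1)*(m - 1)*(m + 6)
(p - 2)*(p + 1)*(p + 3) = p^3 + 2*p^2 - 5*p - 6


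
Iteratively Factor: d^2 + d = (d + 1)*(d)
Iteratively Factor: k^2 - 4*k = (k)*(k - 4)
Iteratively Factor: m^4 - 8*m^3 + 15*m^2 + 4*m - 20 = (m - 2)*(m^3 - 6*m^2 + 3*m + 10) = (m - 2)^2*(m^2 - 4*m - 5) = (m - 2)^2*(m + 1)*(m - 5)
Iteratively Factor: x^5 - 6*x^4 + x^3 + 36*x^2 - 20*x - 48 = (x + 2)*(x^4 - 8*x^3 + 17*x^2 + 2*x - 24) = (x - 3)*(x + 2)*(x^3 - 5*x^2 + 2*x + 8) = (x - 3)*(x + 1)*(x + 2)*(x^2 - 6*x + 8) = (x - 3)*(x - 2)*(x + 1)*(x + 2)*(x - 4)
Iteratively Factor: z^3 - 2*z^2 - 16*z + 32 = (z - 2)*(z^2 - 16) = (z - 2)*(z + 4)*(z - 4)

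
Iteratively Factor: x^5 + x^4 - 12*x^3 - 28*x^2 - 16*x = (x + 2)*(x^4 - x^3 - 10*x^2 - 8*x) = (x - 4)*(x + 2)*(x^3 + 3*x^2 + 2*x) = (x - 4)*(x + 1)*(x + 2)*(x^2 + 2*x) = x*(x - 4)*(x + 1)*(x + 2)*(x + 2)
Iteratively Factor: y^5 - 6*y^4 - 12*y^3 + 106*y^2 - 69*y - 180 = (y - 3)*(y^4 - 3*y^3 - 21*y^2 + 43*y + 60) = (y - 3)^2*(y^3 - 21*y - 20) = (y - 3)^2*(y + 4)*(y^2 - 4*y - 5) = (y - 3)^2*(y + 1)*(y + 4)*(y - 5)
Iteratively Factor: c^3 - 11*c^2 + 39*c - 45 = (c - 3)*(c^2 - 8*c + 15) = (c - 3)^2*(c - 5)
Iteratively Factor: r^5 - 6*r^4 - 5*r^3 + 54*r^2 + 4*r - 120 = (r - 3)*(r^4 - 3*r^3 - 14*r^2 + 12*r + 40) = (r - 5)*(r - 3)*(r^3 + 2*r^2 - 4*r - 8) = (r - 5)*(r - 3)*(r + 2)*(r^2 - 4) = (r - 5)*(r - 3)*(r - 2)*(r + 2)*(r + 2)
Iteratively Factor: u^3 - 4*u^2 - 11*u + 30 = (u - 5)*(u^2 + u - 6) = (u - 5)*(u - 2)*(u + 3)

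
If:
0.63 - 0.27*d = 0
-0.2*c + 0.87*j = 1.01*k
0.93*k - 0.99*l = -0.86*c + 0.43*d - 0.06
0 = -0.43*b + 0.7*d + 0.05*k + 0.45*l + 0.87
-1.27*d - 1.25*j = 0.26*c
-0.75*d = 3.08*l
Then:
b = 4.79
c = 4.48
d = 2.33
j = -3.30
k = -3.73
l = -0.57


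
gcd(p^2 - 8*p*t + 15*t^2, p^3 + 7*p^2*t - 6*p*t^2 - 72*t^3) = p - 3*t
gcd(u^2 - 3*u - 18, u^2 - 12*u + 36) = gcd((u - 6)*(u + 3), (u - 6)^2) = u - 6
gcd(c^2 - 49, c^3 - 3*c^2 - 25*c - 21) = c - 7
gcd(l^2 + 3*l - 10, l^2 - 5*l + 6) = l - 2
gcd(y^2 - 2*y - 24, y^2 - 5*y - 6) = y - 6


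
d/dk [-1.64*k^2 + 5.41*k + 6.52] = 5.41 - 3.28*k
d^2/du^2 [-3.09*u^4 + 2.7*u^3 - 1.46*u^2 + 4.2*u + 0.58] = -37.08*u^2 + 16.2*u - 2.92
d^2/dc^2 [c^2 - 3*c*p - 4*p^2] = 2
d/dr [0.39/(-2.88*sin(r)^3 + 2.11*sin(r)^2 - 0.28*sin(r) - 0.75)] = (3.3696*sin(r)^2 - 1.6458*sin(r) + 0.1092)*cos(r)/(2.88*sin(r)^3 - 2.11*sin(r)^2 + 0.28*sin(r) + 0.75)^2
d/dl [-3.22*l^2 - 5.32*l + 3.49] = -6.44*l - 5.32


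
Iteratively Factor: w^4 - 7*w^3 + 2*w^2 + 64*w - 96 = (w - 4)*(w^3 - 3*w^2 - 10*w + 24) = (w - 4)^2*(w^2 + w - 6) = (w - 4)^2*(w - 2)*(w + 3)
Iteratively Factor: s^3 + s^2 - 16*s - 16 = (s - 4)*(s^2 + 5*s + 4) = (s - 4)*(s + 1)*(s + 4)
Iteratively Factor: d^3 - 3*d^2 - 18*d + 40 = (d + 4)*(d^2 - 7*d + 10) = (d - 2)*(d + 4)*(d - 5)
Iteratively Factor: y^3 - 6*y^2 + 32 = (y - 4)*(y^2 - 2*y - 8) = (y - 4)*(y + 2)*(y - 4)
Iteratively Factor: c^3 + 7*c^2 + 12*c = (c)*(c^2 + 7*c + 12) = c*(c + 3)*(c + 4)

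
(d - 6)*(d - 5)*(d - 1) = d^3 - 12*d^2 + 41*d - 30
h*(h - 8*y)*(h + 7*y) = h^3 - h^2*y - 56*h*y^2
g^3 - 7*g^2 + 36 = (g - 6)*(g - 3)*(g + 2)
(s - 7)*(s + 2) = s^2 - 5*s - 14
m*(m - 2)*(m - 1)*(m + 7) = m^4 + 4*m^3 - 19*m^2 + 14*m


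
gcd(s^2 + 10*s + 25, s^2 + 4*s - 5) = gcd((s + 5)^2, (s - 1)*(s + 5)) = s + 5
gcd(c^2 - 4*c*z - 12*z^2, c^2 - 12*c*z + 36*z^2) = -c + 6*z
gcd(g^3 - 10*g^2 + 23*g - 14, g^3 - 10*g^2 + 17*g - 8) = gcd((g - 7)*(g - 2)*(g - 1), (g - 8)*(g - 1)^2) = g - 1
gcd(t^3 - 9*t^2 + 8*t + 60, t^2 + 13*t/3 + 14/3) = t + 2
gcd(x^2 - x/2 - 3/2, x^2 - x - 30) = 1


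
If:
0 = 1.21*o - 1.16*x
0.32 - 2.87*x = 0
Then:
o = 0.11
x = 0.11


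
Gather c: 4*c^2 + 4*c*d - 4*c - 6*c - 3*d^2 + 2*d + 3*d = 4*c^2 + c*(4*d - 10) - 3*d^2 + 5*d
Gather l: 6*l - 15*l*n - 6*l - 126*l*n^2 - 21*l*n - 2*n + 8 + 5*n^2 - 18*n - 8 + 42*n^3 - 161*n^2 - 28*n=l*(-126*n^2 - 36*n) + 42*n^3 - 156*n^2 - 48*n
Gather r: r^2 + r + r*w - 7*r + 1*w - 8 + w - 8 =r^2 + r*(w - 6) + 2*w - 16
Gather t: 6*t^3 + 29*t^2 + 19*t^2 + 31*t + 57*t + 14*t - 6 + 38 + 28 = 6*t^3 + 48*t^2 + 102*t + 60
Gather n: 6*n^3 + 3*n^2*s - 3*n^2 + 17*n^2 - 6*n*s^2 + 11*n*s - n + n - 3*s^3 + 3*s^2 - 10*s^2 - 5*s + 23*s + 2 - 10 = 6*n^3 + n^2*(3*s + 14) + n*(-6*s^2 + 11*s) - 3*s^3 - 7*s^2 + 18*s - 8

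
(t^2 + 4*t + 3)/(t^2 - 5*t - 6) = (t + 3)/(t - 6)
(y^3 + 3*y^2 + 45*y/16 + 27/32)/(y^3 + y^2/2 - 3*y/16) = (8*y^2 + 18*y + 9)/(2*y*(4*y - 1))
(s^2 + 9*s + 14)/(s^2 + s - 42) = (s + 2)/(s - 6)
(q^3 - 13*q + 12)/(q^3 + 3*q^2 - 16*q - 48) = (q^2 - 4*q + 3)/(q^2 - q - 12)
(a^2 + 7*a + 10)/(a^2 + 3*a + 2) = (a + 5)/(a + 1)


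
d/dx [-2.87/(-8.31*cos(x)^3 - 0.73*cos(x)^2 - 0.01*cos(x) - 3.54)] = (71.5491*cos(x)^2 + 4.1902*cos(x) + 0.0287)*sin(x)/(8.31*cos(x)^3 + 0.73*cos(x)^2 + 0.01*cos(x) + 3.54)^2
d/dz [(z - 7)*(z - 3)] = 2*z - 10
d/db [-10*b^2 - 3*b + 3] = -20*b - 3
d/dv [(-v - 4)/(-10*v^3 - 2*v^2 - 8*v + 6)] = (5*v^3 + v^2 + 4*v - (v + 4)*(15*v^2 + 2*v + 4) - 3)/(2*(5*v^3 + v^2 + 4*v - 3)^2)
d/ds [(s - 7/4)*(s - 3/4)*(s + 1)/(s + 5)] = (8*s^3 + 54*s^2 - 60*s - 29)/(4*(s^2 + 10*s + 25))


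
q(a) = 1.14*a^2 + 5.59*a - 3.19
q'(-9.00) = -14.93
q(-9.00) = 38.84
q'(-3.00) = -1.25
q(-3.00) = -9.70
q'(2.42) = 11.11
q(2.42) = 17.01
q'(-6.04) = -8.18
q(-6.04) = 4.64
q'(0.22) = 6.09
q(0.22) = -1.91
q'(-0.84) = 3.67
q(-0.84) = -7.08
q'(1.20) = 8.33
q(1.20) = 5.16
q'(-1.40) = 2.40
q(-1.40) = -8.78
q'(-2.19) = 0.60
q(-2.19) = -9.96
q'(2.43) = 11.13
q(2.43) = 17.13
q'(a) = 2.28*a + 5.59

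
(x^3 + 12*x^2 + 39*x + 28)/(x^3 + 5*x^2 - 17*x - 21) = (x + 4)/(x - 3)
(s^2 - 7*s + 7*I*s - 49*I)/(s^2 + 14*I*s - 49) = (s - 7)/(s + 7*I)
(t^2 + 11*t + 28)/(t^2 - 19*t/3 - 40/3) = 3*(t^2 + 11*t + 28)/(3*t^2 - 19*t - 40)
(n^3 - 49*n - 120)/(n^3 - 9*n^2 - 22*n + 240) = (n + 3)/(n - 6)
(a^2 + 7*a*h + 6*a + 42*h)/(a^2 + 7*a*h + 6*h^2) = (a^2 + 7*a*h + 6*a + 42*h)/(a^2 + 7*a*h + 6*h^2)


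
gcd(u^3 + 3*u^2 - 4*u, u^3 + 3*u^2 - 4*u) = u^3 + 3*u^2 - 4*u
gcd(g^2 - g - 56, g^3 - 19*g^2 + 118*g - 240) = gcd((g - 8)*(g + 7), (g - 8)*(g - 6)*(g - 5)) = g - 8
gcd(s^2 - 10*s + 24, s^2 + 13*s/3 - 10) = 1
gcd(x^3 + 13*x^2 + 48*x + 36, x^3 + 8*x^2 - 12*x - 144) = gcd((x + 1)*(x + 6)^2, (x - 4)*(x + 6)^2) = x^2 + 12*x + 36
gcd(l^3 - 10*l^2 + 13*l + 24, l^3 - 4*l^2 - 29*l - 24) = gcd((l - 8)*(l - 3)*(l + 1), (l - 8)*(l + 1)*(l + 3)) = l^2 - 7*l - 8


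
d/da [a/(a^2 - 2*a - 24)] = (a^2 - 2*a*(a - 1) - 2*a - 24)/(-a^2 + 2*a + 24)^2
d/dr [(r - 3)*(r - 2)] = 2*r - 5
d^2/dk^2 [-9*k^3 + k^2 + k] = 2 - 54*k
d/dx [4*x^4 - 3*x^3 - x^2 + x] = 16*x^3 - 9*x^2 - 2*x + 1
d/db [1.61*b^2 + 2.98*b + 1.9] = 3.22*b + 2.98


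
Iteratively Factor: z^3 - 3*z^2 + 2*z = (z - 2)*(z^2 - z) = z*(z - 2)*(z - 1)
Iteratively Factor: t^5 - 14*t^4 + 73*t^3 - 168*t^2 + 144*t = (t - 4)*(t^4 - 10*t^3 + 33*t^2 - 36*t) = (t - 4)*(t - 3)*(t^3 - 7*t^2 + 12*t) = t*(t - 4)*(t - 3)*(t^2 - 7*t + 12) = t*(t - 4)*(t - 3)^2*(t - 4)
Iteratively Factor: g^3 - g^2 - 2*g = (g)*(g^2 - g - 2) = g*(g - 2)*(g + 1)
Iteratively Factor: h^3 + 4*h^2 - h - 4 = (h + 1)*(h^2 + 3*h - 4) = (h - 1)*(h + 1)*(h + 4)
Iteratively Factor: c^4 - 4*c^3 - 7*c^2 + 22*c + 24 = (c - 3)*(c^3 - c^2 - 10*c - 8) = (c - 4)*(c - 3)*(c^2 + 3*c + 2) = (c - 4)*(c - 3)*(c + 1)*(c + 2)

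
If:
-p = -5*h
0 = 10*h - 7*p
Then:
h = 0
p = 0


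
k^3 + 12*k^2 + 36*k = k*(k + 6)^2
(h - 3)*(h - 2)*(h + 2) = h^3 - 3*h^2 - 4*h + 12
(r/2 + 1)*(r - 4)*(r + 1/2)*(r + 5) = r^4/2 + 7*r^3/4 - 33*r^2/4 - 49*r/2 - 10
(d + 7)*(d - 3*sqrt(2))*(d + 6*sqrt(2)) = d^3 + 3*sqrt(2)*d^2 + 7*d^2 - 36*d + 21*sqrt(2)*d - 252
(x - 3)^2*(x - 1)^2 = x^4 - 8*x^3 + 22*x^2 - 24*x + 9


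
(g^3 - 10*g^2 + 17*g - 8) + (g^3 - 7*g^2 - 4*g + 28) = 2*g^3 - 17*g^2 + 13*g + 20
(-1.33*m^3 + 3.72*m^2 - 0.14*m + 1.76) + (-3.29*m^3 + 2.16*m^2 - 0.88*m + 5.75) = -4.62*m^3 + 5.88*m^2 - 1.02*m + 7.51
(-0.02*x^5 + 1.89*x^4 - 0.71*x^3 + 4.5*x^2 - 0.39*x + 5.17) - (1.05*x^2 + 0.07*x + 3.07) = -0.02*x^5 + 1.89*x^4 - 0.71*x^3 + 3.45*x^2 - 0.46*x + 2.1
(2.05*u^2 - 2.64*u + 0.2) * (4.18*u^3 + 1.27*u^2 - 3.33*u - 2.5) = 8.569*u^5 - 8.4317*u^4 - 9.3433*u^3 + 3.9202*u^2 + 5.934*u - 0.5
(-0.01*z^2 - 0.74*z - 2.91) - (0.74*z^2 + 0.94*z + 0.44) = -0.75*z^2 - 1.68*z - 3.35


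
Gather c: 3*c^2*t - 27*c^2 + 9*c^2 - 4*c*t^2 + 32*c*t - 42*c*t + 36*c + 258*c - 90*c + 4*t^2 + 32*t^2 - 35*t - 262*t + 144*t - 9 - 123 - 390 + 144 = c^2*(3*t - 18) + c*(-4*t^2 - 10*t + 204) + 36*t^2 - 153*t - 378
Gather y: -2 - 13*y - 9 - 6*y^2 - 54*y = -6*y^2 - 67*y - 11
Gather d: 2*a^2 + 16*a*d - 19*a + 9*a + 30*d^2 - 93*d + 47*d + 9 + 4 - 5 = 2*a^2 - 10*a + 30*d^2 + d*(16*a - 46) + 8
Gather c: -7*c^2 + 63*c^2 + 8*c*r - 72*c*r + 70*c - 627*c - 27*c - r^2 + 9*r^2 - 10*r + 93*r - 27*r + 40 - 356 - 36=56*c^2 + c*(-64*r - 584) + 8*r^2 + 56*r - 352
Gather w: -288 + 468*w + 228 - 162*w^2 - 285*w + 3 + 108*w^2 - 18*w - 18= -54*w^2 + 165*w - 75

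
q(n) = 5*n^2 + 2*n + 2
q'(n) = 10*n + 2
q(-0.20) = 1.80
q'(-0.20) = 0.00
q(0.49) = 4.18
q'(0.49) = 6.90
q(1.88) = 23.43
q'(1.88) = 20.80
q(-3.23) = 47.70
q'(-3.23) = -30.30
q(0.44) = 3.85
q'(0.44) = 6.40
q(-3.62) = 60.28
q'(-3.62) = -34.20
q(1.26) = 12.46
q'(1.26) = 14.60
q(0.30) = 3.05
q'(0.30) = 5.00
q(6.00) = 194.00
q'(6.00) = 62.00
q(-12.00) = 698.00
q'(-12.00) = -118.00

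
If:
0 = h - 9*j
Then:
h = 9*j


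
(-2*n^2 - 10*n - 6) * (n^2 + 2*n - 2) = -2*n^4 - 14*n^3 - 22*n^2 + 8*n + 12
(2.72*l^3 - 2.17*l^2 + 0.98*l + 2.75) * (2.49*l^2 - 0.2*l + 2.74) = 6.7728*l^5 - 5.9473*l^4 + 10.327*l^3 + 0.7057*l^2 + 2.1352*l + 7.535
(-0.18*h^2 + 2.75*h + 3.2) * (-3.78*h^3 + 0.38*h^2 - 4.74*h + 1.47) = 0.6804*h^5 - 10.4634*h^4 - 10.1978*h^3 - 12.0836*h^2 - 11.1255*h + 4.704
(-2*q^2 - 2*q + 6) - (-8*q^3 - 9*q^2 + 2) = 8*q^3 + 7*q^2 - 2*q + 4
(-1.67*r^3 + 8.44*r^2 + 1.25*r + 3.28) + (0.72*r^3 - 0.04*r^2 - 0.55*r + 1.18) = -0.95*r^3 + 8.4*r^2 + 0.7*r + 4.46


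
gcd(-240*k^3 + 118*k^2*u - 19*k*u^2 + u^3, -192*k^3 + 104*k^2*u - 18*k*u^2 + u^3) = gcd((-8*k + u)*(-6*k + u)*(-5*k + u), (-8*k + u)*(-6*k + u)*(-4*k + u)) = 48*k^2 - 14*k*u + u^2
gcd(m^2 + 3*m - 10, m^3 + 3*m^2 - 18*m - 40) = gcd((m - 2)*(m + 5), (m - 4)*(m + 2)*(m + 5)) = m + 5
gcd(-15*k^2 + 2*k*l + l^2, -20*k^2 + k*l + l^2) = 5*k + l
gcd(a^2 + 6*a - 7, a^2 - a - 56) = a + 7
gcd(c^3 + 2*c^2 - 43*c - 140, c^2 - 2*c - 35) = c^2 - 2*c - 35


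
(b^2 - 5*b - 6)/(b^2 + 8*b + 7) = (b - 6)/(b + 7)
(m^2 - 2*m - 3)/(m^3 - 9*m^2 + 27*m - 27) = (m + 1)/(m^2 - 6*m + 9)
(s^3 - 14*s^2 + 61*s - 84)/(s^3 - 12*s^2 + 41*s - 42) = (s - 4)/(s - 2)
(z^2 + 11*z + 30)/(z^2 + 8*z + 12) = (z + 5)/(z + 2)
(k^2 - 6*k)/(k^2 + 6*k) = (k - 6)/(k + 6)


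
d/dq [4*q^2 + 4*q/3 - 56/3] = 8*q + 4/3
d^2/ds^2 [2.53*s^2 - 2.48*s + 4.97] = 5.06000000000000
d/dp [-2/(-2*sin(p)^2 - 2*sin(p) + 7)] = -(4*sin(2*p) + 4*cos(p))/(-2*sin(p) + cos(2*p) + 6)^2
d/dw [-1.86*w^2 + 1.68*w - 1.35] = 1.68 - 3.72*w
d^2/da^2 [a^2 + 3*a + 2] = 2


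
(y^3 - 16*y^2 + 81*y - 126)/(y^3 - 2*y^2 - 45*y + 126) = (y - 7)/(y + 7)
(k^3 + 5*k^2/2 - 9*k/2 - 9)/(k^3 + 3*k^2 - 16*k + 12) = (2*k^2 + 9*k + 9)/(2*(k^2 + 5*k - 6))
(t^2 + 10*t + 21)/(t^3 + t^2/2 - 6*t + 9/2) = 2*(t + 7)/(2*t^2 - 5*t + 3)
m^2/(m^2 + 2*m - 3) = m^2/(m^2 + 2*m - 3)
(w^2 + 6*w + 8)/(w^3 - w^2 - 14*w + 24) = (w + 2)/(w^2 - 5*w + 6)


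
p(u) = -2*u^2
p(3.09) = -19.10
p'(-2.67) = 10.68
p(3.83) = -29.34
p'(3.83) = -15.32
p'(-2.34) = 9.36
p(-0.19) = -0.07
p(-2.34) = -10.95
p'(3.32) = -13.28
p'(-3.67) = 14.68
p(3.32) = -22.04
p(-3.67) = -26.94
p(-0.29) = -0.17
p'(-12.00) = 48.00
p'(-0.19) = 0.76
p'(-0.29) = 1.16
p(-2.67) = -14.26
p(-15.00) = -450.00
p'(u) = -4*u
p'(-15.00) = 60.00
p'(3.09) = -12.36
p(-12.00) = -288.00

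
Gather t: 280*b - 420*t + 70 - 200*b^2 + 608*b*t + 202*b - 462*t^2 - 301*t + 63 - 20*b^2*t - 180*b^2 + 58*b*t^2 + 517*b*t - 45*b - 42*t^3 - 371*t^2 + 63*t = -380*b^2 + 437*b - 42*t^3 + t^2*(58*b - 833) + t*(-20*b^2 + 1125*b - 658) + 133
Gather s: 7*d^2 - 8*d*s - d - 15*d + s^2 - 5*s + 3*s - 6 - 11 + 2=7*d^2 - 16*d + s^2 + s*(-8*d - 2) - 15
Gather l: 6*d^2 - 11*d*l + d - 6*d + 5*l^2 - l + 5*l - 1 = 6*d^2 - 5*d + 5*l^2 + l*(4 - 11*d) - 1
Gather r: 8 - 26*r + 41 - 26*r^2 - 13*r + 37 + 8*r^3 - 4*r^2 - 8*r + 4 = 8*r^3 - 30*r^2 - 47*r + 90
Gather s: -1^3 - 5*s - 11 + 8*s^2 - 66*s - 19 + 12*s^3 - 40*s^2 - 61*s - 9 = 12*s^3 - 32*s^2 - 132*s - 40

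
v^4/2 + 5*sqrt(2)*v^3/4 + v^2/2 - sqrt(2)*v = v*(v/2 + sqrt(2))*(v - sqrt(2)/2)*(v + sqrt(2))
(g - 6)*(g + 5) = g^2 - g - 30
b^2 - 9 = (b - 3)*(b + 3)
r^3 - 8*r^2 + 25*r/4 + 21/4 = (r - 7)*(r - 3/2)*(r + 1/2)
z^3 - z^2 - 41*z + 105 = (z - 5)*(z - 3)*(z + 7)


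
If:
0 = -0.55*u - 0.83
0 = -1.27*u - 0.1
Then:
No Solution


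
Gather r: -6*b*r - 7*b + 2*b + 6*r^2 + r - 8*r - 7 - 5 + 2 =-5*b + 6*r^2 + r*(-6*b - 7) - 10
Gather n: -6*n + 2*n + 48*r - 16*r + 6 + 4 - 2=-4*n + 32*r + 8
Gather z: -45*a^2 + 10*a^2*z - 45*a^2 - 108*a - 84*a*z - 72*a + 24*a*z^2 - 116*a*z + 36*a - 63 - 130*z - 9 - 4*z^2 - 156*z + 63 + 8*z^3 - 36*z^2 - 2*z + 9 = -90*a^2 - 144*a + 8*z^3 + z^2*(24*a - 40) + z*(10*a^2 - 200*a - 288)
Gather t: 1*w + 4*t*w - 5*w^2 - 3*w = 4*t*w - 5*w^2 - 2*w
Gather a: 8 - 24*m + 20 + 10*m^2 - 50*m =10*m^2 - 74*m + 28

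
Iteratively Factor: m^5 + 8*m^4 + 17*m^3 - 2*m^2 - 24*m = (m + 4)*(m^4 + 4*m^3 + m^2 - 6*m) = (m - 1)*(m + 4)*(m^3 + 5*m^2 + 6*m) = (m - 1)*(m + 2)*(m + 4)*(m^2 + 3*m) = (m - 1)*(m + 2)*(m + 3)*(m + 4)*(m)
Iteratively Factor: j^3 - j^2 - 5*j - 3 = (j + 1)*(j^2 - 2*j - 3) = (j + 1)^2*(j - 3)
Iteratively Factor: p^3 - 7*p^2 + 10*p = (p - 2)*(p^2 - 5*p) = p*(p - 2)*(p - 5)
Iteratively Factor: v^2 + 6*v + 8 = (v + 4)*(v + 2)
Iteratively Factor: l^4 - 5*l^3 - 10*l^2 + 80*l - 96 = (l - 4)*(l^3 - l^2 - 14*l + 24) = (l - 4)*(l - 3)*(l^2 + 2*l - 8) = (l - 4)*(l - 3)*(l + 4)*(l - 2)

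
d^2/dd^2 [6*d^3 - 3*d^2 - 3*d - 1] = 36*d - 6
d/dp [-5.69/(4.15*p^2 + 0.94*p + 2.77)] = (47.227*p + 5.3486)/(4.15*p^2 + 0.94*p + 2.77)^2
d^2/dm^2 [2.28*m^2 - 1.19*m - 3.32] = 4.56000000000000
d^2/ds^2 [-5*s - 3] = 0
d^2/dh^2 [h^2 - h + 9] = 2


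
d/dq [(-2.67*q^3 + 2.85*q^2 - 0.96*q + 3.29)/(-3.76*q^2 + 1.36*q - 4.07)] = (10.0392*q^4 - 7.2624*q^3 + 32.8671*q^2 + 1.54179999999999*q - 0.5672)/(14.1376*q^4 - 10.2272*q^3 + 32.456*q^2 - 11.0704*q + 16.5649)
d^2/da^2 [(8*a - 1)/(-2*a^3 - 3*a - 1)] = 6*(-3*(8*a - 1)*(2*a^2 + 1)^2 + 2*(8*a^2 + a*(8*a - 1) + 4)*(2*a^3 + 3*a + 1))/(2*a^3 + 3*a + 1)^3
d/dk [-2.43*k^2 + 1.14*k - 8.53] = 1.14 - 4.86*k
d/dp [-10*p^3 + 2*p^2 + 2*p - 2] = -30*p^2 + 4*p + 2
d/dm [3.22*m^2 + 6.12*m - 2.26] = 6.44*m + 6.12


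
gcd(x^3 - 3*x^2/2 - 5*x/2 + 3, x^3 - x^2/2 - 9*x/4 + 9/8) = x + 3/2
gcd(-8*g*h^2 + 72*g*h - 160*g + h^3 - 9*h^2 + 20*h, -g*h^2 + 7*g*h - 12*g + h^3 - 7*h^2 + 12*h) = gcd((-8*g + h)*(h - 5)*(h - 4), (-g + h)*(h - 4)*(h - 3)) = h - 4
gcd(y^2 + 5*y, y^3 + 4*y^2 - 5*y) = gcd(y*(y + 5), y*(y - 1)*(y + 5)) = y^2 + 5*y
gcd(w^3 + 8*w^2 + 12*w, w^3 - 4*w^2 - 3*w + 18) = w + 2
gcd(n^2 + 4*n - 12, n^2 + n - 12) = 1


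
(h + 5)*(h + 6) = h^2 + 11*h + 30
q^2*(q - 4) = q^3 - 4*q^2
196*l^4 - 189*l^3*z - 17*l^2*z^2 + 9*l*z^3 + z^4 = (-4*l + z)*(-l + z)*(7*l + z)^2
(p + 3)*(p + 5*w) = p^2 + 5*p*w + 3*p + 15*w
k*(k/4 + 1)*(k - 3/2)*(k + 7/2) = k^4/4 + 3*k^3/2 + 11*k^2/16 - 21*k/4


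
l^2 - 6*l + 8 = (l - 4)*(l - 2)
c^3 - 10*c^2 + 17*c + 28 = (c - 7)*(c - 4)*(c + 1)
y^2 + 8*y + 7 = (y + 1)*(y + 7)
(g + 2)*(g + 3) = g^2 + 5*g + 6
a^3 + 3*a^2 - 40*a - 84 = (a - 6)*(a + 2)*(a + 7)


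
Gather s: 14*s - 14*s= 0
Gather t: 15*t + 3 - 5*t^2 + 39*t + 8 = -5*t^2 + 54*t + 11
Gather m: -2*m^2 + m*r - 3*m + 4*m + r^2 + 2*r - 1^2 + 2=-2*m^2 + m*(r + 1) + r^2 + 2*r + 1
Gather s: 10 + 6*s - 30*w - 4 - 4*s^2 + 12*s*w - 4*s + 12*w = -4*s^2 + s*(12*w + 2) - 18*w + 6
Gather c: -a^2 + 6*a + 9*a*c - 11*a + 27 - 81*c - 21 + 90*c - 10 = -a^2 - 5*a + c*(9*a + 9) - 4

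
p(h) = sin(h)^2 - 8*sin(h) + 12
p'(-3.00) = 8.20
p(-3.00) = 13.15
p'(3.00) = 7.64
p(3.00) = 10.89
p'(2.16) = 3.52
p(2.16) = 6.04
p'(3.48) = 8.17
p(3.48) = 14.77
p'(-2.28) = 6.20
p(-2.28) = 18.65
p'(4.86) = -1.47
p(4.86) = 20.89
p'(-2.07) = 4.67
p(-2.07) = 19.79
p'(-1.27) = -2.94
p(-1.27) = 20.55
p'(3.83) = 7.16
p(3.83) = 17.49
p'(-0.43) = -8.03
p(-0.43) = 15.51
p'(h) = 2*sin(h)*cos(h) - 8*cos(h)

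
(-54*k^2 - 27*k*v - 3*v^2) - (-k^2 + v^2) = -53*k^2 - 27*k*v - 4*v^2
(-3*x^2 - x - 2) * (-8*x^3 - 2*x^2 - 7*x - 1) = 24*x^5 + 14*x^4 + 39*x^3 + 14*x^2 + 15*x + 2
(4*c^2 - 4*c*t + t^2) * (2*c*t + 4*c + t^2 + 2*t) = 8*c^3*t + 16*c^3 - 4*c^2*t^2 - 8*c^2*t - 2*c*t^3 - 4*c*t^2 + t^4 + 2*t^3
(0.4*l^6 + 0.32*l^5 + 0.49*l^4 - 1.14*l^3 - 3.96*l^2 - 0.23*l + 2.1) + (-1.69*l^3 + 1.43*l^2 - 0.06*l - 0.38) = 0.4*l^6 + 0.32*l^5 + 0.49*l^4 - 2.83*l^3 - 2.53*l^2 - 0.29*l + 1.72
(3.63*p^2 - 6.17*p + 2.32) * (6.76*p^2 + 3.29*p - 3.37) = 24.5388*p^4 - 29.7665*p^3 - 16.8492*p^2 + 28.4257*p - 7.8184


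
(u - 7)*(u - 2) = u^2 - 9*u + 14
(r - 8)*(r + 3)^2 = r^3 - 2*r^2 - 39*r - 72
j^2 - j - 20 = (j - 5)*(j + 4)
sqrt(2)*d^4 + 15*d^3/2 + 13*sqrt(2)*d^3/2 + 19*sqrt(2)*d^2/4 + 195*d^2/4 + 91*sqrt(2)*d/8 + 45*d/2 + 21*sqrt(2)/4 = (d + 1/2)*(d + 6)*(d + 7*sqrt(2)/2)*(sqrt(2)*d + 1/2)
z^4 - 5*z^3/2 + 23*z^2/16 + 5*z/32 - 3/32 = (z - 3/2)*(z - 1)*(z - 1/4)*(z + 1/4)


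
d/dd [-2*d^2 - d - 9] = -4*d - 1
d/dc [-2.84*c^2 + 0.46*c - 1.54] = 0.46 - 5.68*c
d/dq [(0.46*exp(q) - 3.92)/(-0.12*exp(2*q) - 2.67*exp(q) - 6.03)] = (0.0552*exp(2*q) - 0.9408*exp(q) - 13.2402)*exp(q)/(0.0144*exp(4*q) + 0.6408*exp(3*q) + 8.5761*exp(2*q) + 32.2002*exp(q) + 36.3609)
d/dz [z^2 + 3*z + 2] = 2*z + 3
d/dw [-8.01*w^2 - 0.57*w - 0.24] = -16.02*w - 0.57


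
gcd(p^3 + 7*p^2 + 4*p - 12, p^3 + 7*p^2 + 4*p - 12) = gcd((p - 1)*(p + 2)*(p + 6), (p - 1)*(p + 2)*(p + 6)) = p^3 + 7*p^2 + 4*p - 12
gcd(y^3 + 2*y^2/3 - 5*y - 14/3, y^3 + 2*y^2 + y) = y + 1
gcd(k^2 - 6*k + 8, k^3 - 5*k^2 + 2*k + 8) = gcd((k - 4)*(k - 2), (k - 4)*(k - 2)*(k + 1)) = k^2 - 6*k + 8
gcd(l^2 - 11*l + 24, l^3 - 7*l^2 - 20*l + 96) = l^2 - 11*l + 24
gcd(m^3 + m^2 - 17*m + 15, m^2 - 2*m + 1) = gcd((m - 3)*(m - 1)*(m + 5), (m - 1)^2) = m - 1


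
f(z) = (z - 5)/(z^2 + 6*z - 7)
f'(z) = (-2*z - 6)*(z - 5)/(z^2 + 6*z - 7)^2 + 1/(z^2 + 6*z - 7)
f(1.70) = -0.54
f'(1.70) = 1.00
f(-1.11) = 0.49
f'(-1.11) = 0.07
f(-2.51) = 0.48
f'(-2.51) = -0.03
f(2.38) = -0.20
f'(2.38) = 0.25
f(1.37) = -1.17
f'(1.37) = 3.63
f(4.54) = -0.01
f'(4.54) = 0.03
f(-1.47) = 0.47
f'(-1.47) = 0.03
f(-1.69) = 0.47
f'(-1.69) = 0.02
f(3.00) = -0.10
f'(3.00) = 0.11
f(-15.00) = -0.16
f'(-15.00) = -0.02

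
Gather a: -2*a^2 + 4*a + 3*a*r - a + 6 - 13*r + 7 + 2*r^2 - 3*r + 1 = -2*a^2 + a*(3*r + 3) + 2*r^2 - 16*r + 14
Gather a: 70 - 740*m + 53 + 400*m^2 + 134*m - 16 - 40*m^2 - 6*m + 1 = 360*m^2 - 612*m + 108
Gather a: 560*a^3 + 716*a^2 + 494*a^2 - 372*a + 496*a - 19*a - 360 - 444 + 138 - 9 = 560*a^3 + 1210*a^2 + 105*a - 675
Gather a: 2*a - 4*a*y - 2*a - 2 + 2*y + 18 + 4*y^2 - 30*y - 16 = -4*a*y + 4*y^2 - 28*y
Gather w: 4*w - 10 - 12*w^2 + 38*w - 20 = -12*w^2 + 42*w - 30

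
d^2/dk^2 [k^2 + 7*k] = 2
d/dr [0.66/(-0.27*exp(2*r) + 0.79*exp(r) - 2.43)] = (0.3564*exp(r) - 0.5214)*exp(r)/(0.27*exp(2*r) - 0.79*exp(r) + 2.43)^2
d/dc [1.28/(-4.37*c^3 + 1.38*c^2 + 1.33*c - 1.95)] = (16.7808*c^2 - 3.5328*c - 1.7024)/(4.37*c^3 - 1.38*c^2 - 1.33*c + 1.95)^2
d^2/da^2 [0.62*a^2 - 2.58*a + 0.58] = 1.24000000000000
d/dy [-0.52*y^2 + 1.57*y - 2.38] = 1.57 - 1.04*y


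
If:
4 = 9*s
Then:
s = 4/9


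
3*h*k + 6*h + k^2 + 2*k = (3*h + k)*(k + 2)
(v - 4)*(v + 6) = v^2 + 2*v - 24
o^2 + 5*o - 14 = (o - 2)*(o + 7)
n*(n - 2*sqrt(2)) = n^2 - 2*sqrt(2)*n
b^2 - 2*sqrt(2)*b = b*(b - 2*sqrt(2))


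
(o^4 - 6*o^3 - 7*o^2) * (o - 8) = o^5 - 14*o^4 + 41*o^3 + 56*o^2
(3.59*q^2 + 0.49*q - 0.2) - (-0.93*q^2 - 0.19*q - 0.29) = 4.52*q^2 + 0.68*q + 0.09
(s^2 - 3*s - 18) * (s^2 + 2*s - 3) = s^4 - s^3 - 27*s^2 - 27*s + 54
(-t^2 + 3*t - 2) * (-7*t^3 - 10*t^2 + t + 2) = 7*t^5 - 11*t^4 - 17*t^3 + 21*t^2 + 4*t - 4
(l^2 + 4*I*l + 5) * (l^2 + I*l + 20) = l^4 + 5*I*l^3 + 21*l^2 + 85*I*l + 100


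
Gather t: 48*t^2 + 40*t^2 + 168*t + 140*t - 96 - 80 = 88*t^2 + 308*t - 176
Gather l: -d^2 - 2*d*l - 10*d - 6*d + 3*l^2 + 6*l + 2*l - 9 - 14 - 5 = -d^2 - 16*d + 3*l^2 + l*(8 - 2*d) - 28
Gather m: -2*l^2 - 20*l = -2*l^2 - 20*l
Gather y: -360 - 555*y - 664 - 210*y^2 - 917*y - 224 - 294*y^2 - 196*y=-504*y^2 - 1668*y - 1248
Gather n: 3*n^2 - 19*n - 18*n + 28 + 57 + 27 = 3*n^2 - 37*n + 112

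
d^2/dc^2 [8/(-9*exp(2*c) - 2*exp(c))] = 16*(-4*(9*exp(c) + 1)^2 + (9*exp(c) + 2)*(18*exp(c) + 1))*exp(-c)/(9*exp(c) + 2)^3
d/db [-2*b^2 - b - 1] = -4*b - 1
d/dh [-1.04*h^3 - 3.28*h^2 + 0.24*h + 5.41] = -3.12*h^2 - 6.56*h + 0.24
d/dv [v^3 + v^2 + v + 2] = 3*v^2 + 2*v + 1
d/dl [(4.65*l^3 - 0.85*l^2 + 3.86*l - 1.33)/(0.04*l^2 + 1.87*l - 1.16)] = (0.186*l^4 + 17.391*l^3 - 17.9259*l^2 + 2.0784*l - 1.9905)/(0.0016*l^4 + 0.1496*l^3 + 3.4041*l^2 - 4.3384*l + 1.3456)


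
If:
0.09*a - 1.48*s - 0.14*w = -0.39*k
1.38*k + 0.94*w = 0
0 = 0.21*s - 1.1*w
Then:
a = 90.6448125143777*w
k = -0.681159420289855*w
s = 5.23809523809524*w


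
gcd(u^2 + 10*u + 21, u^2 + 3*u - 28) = u + 7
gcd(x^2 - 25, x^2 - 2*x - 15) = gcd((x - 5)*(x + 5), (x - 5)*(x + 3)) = x - 5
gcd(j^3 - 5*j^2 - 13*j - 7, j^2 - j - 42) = j - 7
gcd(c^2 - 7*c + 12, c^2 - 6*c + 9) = c - 3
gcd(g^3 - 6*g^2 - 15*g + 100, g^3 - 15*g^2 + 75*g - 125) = g^2 - 10*g + 25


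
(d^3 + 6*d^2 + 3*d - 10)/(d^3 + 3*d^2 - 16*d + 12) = (d^2 + 7*d + 10)/(d^2 + 4*d - 12)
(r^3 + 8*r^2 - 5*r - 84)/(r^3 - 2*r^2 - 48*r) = (-r^3 - 8*r^2 + 5*r + 84)/(r*(-r^2 + 2*r + 48))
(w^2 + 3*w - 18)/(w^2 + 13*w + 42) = (w - 3)/(w + 7)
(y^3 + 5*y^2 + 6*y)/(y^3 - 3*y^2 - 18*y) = (y + 2)/(y - 6)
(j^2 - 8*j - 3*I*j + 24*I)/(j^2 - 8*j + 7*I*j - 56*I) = (j - 3*I)/(j + 7*I)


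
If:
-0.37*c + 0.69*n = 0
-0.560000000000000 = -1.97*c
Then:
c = 0.28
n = 0.15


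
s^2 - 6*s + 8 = (s - 4)*(s - 2)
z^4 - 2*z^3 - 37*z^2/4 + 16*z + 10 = (z - 5/2)*(z + 1/2)*(z - 2*sqrt(2))*(z + 2*sqrt(2))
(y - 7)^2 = y^2 - 14*y + 49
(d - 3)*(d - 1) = d^2 - 4*d + 3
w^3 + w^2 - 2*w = w*(w - 1)*(w + 2)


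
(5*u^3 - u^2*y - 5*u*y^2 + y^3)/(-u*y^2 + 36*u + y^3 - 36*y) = (-5*u^2 - 4*u*y + y^2)/(y^2 - 36)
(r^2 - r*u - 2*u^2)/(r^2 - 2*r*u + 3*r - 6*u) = (r + u)/(r + 3)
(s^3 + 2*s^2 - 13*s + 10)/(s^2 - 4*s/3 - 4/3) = 3*(s^2 + 4*s - 5)/(3*s + 2)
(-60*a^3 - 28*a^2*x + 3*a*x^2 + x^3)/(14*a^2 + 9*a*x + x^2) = (-30*a^2 + a*x + x^2)/(7*a + x)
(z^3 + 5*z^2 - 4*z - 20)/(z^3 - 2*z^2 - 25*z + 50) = (z + 2)/(z - 5)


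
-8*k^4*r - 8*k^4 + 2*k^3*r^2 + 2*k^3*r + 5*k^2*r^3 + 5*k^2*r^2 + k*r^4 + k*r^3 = (-k + r)*(2*k + r)*(4*k + r)*(k*r + k)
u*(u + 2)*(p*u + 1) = p*u^3 + 2*p*u^2 + u^2 + 2*u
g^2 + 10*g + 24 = (g + 4)*(g + 6)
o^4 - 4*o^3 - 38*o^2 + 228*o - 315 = (o - 5)*(o - 3)^2*(o + 7)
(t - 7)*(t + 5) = t^2 - 2*t - 35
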